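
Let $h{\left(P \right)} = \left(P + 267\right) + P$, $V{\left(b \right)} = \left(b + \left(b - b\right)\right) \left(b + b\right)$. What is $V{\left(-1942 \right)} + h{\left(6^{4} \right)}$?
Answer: $7545587$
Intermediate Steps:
$V{\left(b \right)} = 2 b^{2}$ ($V{\left(b \right)} = \left(b + 0\right) 2 b = b 2 b = 2 b^{2}$)
$h{\left(P \right)} = 267 + 2 P$ ($h{\left(P \right)} = \left(267 + P\right) + P = 267 + 2 P$)
$V{\left(-1942 \right)} + h{\left(6^{4} \right)} = 2 \left(-1942\right)^{2} + \left(267 + 2 \cdot 6^{4}\right) = 2 \cdot 3771364 + \left(267 + 2 \cdot 1296\right) = 7542728 + \left(267 + 2592\right) = 7542728 + 2859 = 7545587$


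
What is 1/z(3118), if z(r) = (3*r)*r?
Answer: 1/29165772 ≈ 3.4287e-8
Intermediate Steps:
z(r) = 3*r²
1/z(3118) = 1/(3*3118²) = 1/(3*9721924) = 1/29165772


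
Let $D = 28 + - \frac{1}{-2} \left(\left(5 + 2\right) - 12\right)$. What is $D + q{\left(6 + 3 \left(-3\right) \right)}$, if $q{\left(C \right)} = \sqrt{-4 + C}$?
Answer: $\frac{51}{2} + i \sqrt{7} \approx 25.5 + 2.6458 i$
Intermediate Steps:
$D = \frac{51}{2}$ ($D = 28 + \left(-1\right) \left(- \frac{1}{2}\right) \left(7 - 12\right) = 28 + \frac{1}{2} \left(-5\right) = 28 - \frac{5}{2} = \frac{51}{2} \approx 25.5$)
$D + q{\left(6 + 3 \left(-3\right) \right)} = \frac{51}{2} + \sqrt{-4 + \left(6 + 3 \left(-3\right)\right)} = \frac{51}{2} + \sqrt{-4 + \left(6 - 9\right)} = \frac{51}{2} + \sqrt{-4 - 3} = \frac{51}{2} + \sqrt{-7} = \frac{51}{2} + i \sqrt{7}$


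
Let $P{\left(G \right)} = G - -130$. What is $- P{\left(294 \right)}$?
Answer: $-424$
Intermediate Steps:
$P{\left(G \right)} = 130 + G$ ($P{\left(G \right)} = G + 130 = 130 + G$)
$- P{\left(294 \right)} = - (130 + 294) = \left(-1\right) 424 = -424$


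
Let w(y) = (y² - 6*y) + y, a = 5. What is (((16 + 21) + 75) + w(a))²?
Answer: 12544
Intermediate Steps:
w(y) = y² - 5*y
(((16 + 21) + 75) + w(a))² = (((16 + 21) + 75) + 5*(-5 + 5))² = ((37 + 75) + 5*0)² = (112 + 0)² = 112² = 12544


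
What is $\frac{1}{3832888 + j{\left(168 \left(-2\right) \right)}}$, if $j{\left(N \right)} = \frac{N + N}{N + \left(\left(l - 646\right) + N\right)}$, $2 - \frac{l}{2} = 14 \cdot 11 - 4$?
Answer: $\frac{269}{1031046984} \approx 2.609 \cdot 10^{-7}$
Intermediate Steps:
$l = -296$ ($l = 4 - 2 \left(14 \cdot 11 - 4\right) = 4 - 2 \left(154 - 4\right) = 4 - 300 = -296$)
$j{\left(N \right)} = \frac{2 N}{-942 + 2 N}$ ($j{\left(N \right)} = \frac{N + N}{N + \left(\left(-296 - 646\right) + N\right)} = \frac{2 N}{N + \left(-942 + N\right)} = \frac{2 N}{-942 + 2 N}$)
$\frac{1}{3832888 + j{\left(168 \left(-2\right) \right)}} = \frac{1}{3832888 + \frac{168 \left(-2\right)}{-471 + 168 \left(-2\right)}} = \frac{1}{3832888 - \frac{336}{-471 - 336}} = \frac{1}{3832888 - \frac{336}{-807}} = \frac{1}{3832888 - - \frac{112}{269}} = \frac{1}{3832888 + \frac{112}{269}} = \frac{1}{\frac{1031046984}{269}} = \frac{269}{1031046984}$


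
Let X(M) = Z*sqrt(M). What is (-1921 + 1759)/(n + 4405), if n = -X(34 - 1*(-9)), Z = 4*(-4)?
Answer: -237870/6464339 + 864*sqrt(43)/6464339 ≈ -0.035921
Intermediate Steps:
Z = -16
X(M) = -16*sqrt(M)
n = 16*sqrt(43) (n = -(-16)*sqrt(34 - 1*(-9)) = -(-16)*sqrt(34 + 9) = -(-16)*sqrt(43) = 16*sqrt(43) ≈ 104.92)
(-1921 + 1759)/(n + 4405) = (-1921 + 1759)/(16*sqrt(43) + 4405) = -162/(4405 + 16*sqrt(43))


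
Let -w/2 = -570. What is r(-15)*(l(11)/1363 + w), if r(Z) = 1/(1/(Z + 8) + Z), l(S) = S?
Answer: -10876817/144478 ≈ -75.284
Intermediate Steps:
w = 1140 (w = -2*(-570) = 1140)
r(Z) = 1/(Z + 1/(8 + Z)) (r(Z) = 1/(1/(8 + Z) + Z) = 1/(Z + 1/(8 + Z)))
r(-15)*(l(11)/1363 + w) = ((8 - 15)/(1 + (-15)² + 8*(-15)))*(11/1363 + 1140) = (-7/(1 + 225 - 120))*(11*(1/1363) + 1140) = (-7/106)*(11/1363 + 1140) = ((1/106)*(-7))*(1553831/1363) = -7/106*1553831/1363 = -10876817/144478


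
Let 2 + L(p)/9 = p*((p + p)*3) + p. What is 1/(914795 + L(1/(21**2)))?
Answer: 7203/6589138880 ≈ 1.0932e-6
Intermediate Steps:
L(p) = -18 + 9*p + 54*p**2 (L(p) = -18 + 9*(p*((p + p)*3) + p) = -18 + 9*(p*((2*p)*3) + p) = -18 + 9*(p*(6*p) + p) = -18 + 9*(6*p**2 + p) = -18 + 9*(p + 6*p**2) = -18 + (9*p + 54*p**2) = -18 + 9*p + 54*p**2)
1/(914795 + L(1/(21**2))) = 1/(914795 + (-18 + 9/(21**2) + 54*(1/(21**2))**2)) = 1/(914795 + (-18 + 9/441 + 54*(1/441)**2)) = 1/(914795 + (-18 + 9*(1/441) + 54*(1/441)**2)) = 1/(914795 + (-18 + 1/49 + 54*(1/194481))) = 1/(914795 + (-18 + 1/49 + 2/7203)) = 1/(914795 - 129505/7203) = 1/(6589138880/7203) = 7203/6589138880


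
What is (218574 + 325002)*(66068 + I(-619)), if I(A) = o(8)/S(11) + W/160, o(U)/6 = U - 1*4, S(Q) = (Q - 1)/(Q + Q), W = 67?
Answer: 143767630413/4 ≈ 3.5942e+10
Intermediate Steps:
S(Q) = (-1 + Q)/(2*Q) (S(Q) = (-1 + Q)/((2*Q)) = (-1 + Q)*(1/(2*Q)) = (-1 + Q)/(2*Q))
o(U) = -24 + 6*U (o(U) = 6*(U - 1*4) = 6*(U - 4) = 6*(-4 + U) = -24 + 6*U)
I(A) = 1703/32 (I(A) = (-24 + 6*8)/(((½)*(-1 + 11)/11)) + 67/160 = (-24 + 48)/(((½)*(1/11)*10)) + 67*(1/160) = 24/(5/11) + 67/160 = 24*(11/5) + 67/160 = 264/5 + 67/160 = 1703/32)
(218574 + 325002)*(66068 + I(-619)) = (218574 + 325002)*(66068 + 1703/32) = 543576*(2115879/32) = 143767630413/4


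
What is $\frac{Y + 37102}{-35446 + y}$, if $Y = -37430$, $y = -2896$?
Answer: $\frac{164}{19171} \approx 0.0085546$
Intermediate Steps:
$\frac{Y + 37102}{-35446 + y} = \frac{-37430 + 37102}{-35446 - 2896} = - \frac{328}{-38342} = \left(-328\right) \left(- \frac{1}{38342}\right) = \frac{164}{19171}$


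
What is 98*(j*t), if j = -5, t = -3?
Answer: 1470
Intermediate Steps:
98*(j*t) = 98*(-5*(-3)) = 98*15 = 1470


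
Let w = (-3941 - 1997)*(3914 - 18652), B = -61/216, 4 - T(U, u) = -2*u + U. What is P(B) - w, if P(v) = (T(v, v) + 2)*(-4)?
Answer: -4725770411/54 ≈ -8.7514e+7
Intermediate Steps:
T(U, u) = 4 - U + 2*u (T(U, u) = 4 - (-2*u + U) = 4 - (U - 2*u) = 4 + (-U + 2*u) = 4 - U + 2*u)
B = -61/216 (B = -61*1/216 = -61/216 ≈ -0.28241)
w = 87514244 (w = -5938*(-14738) = 87514244)
P(v) = -24 - 4*v (P(v) = ((4 - v + 2*v) + 2)*(-4) = ((4 + v) + 2)*(-4) = (6 + v)*(-4) = -24 - 4*v)
P(B) - w = (-24 - 4*(-61/216)) - 1*87514244 = (-24 + 61/54) - 87514244 = -1235/54 - 87514244 = -4725770411/54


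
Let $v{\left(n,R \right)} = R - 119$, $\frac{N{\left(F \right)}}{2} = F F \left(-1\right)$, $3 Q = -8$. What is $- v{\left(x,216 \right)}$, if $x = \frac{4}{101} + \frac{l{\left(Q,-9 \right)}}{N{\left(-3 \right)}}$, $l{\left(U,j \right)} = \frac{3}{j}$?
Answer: $-97$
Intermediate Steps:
$Q = - \frac{8}{3}$ ($Q = \frac{1}{3} \left(-8\right) = - \frac{8}{3} \approx -2.6667$)
$N{\left(F \right)} = - 2 F^{2}$ ($N{\left(F \right)} = 2 F F \left(-1\right) = 2 F^{2} \left(-1\right) = 2 \left(- F^{2}\right) = - 2 F^{2}$)
$x = \frac{317}{5454}$ ($x = \frac{4}{101} + \frac{3 \frac{1}{-9}}{\left(-2\right) \left(-3\right)^{2}} = 4 \cdot \frac{1}{101} + \frac{3 \left(- \frac{1}{9}\right)}{\left(-2\right) 9} = \frac{4}{101} - \frac{1}{3 \left(-18\right)} = \frac{4}{101} - - \frac{1}{54} = \frac{4}{101} + \frac{1}{54} = \frac{317}{5454} \approx 0.058122$)
$v{\left(n,R \right)} = -119 + R$
$- v{\left(x,216 \right)} = - (-119 + 216) = \left(-1\right) 97 = -97$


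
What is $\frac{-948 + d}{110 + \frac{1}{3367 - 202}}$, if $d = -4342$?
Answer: $- \frac{727950}{15137} \approx -48.091$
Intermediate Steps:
$\frac{-948 + d}{110 + \frac{1}{3367 - 202}} = \frac{-948 - 4342}{110 + \frac{1}{3367 - 202}} = - \frac{5290}{110 + \frac{1}{3165}} = - \frac{5290}{\frac{348151}{3165}} = \left(-5290\right) \frac{3165}{348151} = - \frac{727950}{15137}$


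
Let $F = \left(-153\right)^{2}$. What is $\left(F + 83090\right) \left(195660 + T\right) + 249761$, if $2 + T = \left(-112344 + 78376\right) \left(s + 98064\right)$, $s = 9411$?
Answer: $-388776211858097$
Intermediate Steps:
$T = -3650710802$ ($T = -2 + \left(-112344 + 78376\right) \left(9411 + 98064\right) = -2 - 3650710800 = -3650710802$)
$F = 23409$
$\left(F + 83090\right) \left(195660 + T\right) + 249761 = \left(23409 + 83090\right) \left(195660 - 3650710802\right) + 249761 = 106499 \left(-3650515142\right) + 249761 = -388776212107858 + 249761 = -388776211858097$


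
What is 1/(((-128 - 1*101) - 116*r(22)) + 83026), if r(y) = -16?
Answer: 1/84653 ≈ 1.1813e-5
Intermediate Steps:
1/(((-128 - 1*101) - 116*r(22)) + 83026) = 1/(((-128 - 1*101) - 116*(-16)) + 83026) = 1/(((-128 - 101) + 1856) + 83026) = 1/((-229 + 1856) + 83026) = 1/(1627 + 83026) = 1/84653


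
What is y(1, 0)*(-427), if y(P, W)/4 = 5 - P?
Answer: -6832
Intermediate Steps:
y(P, W) = 20 - 4*P (y(P, W) = 4*(5 - P) = 20 - 4*P)
y(1, 0)*(-427) = (20 - 4*1)*(-427) = (20 - 4)*(-427) = 16*(-427) = -6832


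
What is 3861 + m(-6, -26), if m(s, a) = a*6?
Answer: 3705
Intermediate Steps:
m(s, a) = 6*a
3861 + m(-6, -26) = 3861 + 6*(-26) = 3861 - 156 = 3705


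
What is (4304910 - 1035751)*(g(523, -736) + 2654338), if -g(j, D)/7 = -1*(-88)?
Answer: 8675439159798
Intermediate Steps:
g(j, D) = -616 (g(j, D) = -(-7)*(-88) = -7*88 = -616)
(4304910 - 1035751)*(g(523, -736) + 2654338) = (4304910 - 1035751)*(-616 + 2654338) = 3269159*2653722 = 8675439159798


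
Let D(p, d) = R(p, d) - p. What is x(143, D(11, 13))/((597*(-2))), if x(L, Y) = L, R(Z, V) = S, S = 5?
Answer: -143/1194 ≈ -0.11977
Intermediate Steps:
R(Z, V) = 5
D(p, d) = 5 - p
x(143, D(11, 13))/((597*(-2))) = 143/((597*(-2))) = 143/(-1194) = 143*(-1/1194) = -143/1194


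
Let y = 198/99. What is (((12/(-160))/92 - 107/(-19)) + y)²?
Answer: 284668132849/4888806400 ≈ 58.229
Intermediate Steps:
y = 2 (y = 198*(1/99) = 2)
(((12/(-160))/92 - 107/(-19)) + y)² = (((12/(-160))/92 - 107/(-19)) + 2)² = (((12*(-1/160))*(1/92) - 107*(-1/19)) + 2)² = ((-3/40*1/92 + 107/19) + 2)² = ((-3/3680 + 107/19) + 2)² = (393703/69920 + 2)² = (533543/69920)² = 284668132849/4888806400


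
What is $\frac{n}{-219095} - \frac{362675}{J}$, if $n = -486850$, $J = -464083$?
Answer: $\frac{61079817535}{20335652977} \approx 3.0036$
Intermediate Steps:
$\frac{n}{-219095} - \frac{362675}{J} = - \frac{486850}{-219095} - \frac{362675}{-464083} = \left(-486850\right) \left(- \frac{1}{219095}\right) - - \frac{362675}{464083} = \frac{97370}{43819} + \frac{362675}{464083} = \frac{61079817535}{20335652977}$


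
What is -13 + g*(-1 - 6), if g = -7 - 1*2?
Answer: 50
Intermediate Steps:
g = -9 (g = -7 - 2 = -9)
-13 + g*(-1 - 6) = -13 - 9*(-1 - 6) = -13 - 9*(-7) = -13 + 63 = 50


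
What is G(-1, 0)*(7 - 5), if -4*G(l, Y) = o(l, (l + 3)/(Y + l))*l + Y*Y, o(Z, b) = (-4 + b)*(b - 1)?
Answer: 9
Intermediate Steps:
o(Z, b) = (-1 + b)*(-4 + b) (o(Z, b) = (-4 + b)*(-1 + b) = (-1 + b)*(-4 + b))
G(l, Y) = -Y²/4 - l*(4 + (3 + l)²/(Y + l)² - 5*(3 + l)/(Y + l))/4 (G(l, Y) = -((4 + ((l + 3)/(Y + l))² - 5*(l + 3)/(Y + l))*l + Y*Y)/4 = -((4 + ((3 + l)/(Y + l))² - 5*(3 + l)/(Y + l))*l + Y²)/4 = -((4 + (3 + l)²/(Y + l)² - 5*(3 + l)/(Y + l))*l + Y²)/4 = -(l*(4 + (3 + l)²/(Y + l)² - 5*(3 + l)/(Y + l)) + Y²)/4 = -(Y² + l*(4 + (3 + l)²/(Y + l)² - 5*(3 + l)/(Y + l)))/4 = -Y²/4 - l*(4 + (3 + l)²/(Y + l)² - 5*(3 + l)/(Y + l))/4)
G(-1, 0)*(7 - 5) = (-(-((3 - 1)² + 4*(0 - 1)² - 5*(3 - 1)*(0 - 1)) + 0²*(0 - 1)²)/(4*(0 - 1)²))*(7 - 5) = -¼*(-(2² + 4*(-1)² - 5*2*(-1)) + 0*(-1)²)/(-1)²*2 = -¼*1*(-(4 + 4*1 + 10) + 0*1)*2 = -¼*1*(-(4 + 4 + 10) + 0)*2 = -¼*1*(-1*18 + 0)*2 = -¼*1*(-18 + 0)*2 = -¼*1*(-18)*2 = (9/2)*2 = 9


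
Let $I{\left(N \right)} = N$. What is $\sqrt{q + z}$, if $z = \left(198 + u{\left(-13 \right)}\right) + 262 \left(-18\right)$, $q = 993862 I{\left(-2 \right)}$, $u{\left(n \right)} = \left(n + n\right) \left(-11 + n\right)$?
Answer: $i \sqrt{1991618} \approx 1411.2 i$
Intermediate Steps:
$u{\left(n \right)} = 2 n \left(-11 + n\right)$
$q = -1987724$ ($q = 993862 \left(-2\right) = -1987724$)
$z = -3894$ ($z = \left(198 + 2 \left(-13\right) \left(-11 - 13\right)\right) + 262 \left(-18\right) = \left(198 + 2 \left(-13\right) \left(-24\right)\right) - 4716 = \left(198 + 624\right) - 4716 = 822 - 4716 = -3894$)
$\sqrt{q + z} = \sqrt{-1987724 - 3894} = \sqrt{-1991618} = i \sqrt{1991618}$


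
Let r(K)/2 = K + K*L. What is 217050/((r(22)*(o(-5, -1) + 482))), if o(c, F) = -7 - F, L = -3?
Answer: -108525/20944 ≈ -5.1817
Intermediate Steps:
r(K) = -4*K (r(K) = 2*(K + K*(-3)) = 2*(K - 3*K) = 2*(-2*K) = -4*K)
217050/((r(22)*(o(-5, -1) + 482))) = 217050/(((-4*22)*((-7 - 1*(-1)) + 482))) = 217050/((-88*((-7 + 1) + 482))) = 217050/((-88*(-6 + 482))) = 217050/((-88*476)) = 217050/(-41888) = 217050*(-1/41888) = -108525/20944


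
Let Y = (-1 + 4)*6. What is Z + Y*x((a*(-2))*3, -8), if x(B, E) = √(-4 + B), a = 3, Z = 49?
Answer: 49 + 18*I*√22 ≈ 49.0 + 84.427*I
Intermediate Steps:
Y = 18 (Y = 3*6 = 18)
Z + Y*x((a*(-2))*3, -8) = 49 + 18*√(-4 + (3*(-2))*3) = 49 + 18*√(-4 - 6*3) = 49 + 18*√(-4 - 18) = 49 + 18*√(-22) = 49 + 18*(I*√22) = 49 + 18*I*√22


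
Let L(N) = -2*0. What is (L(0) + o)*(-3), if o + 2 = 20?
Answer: -54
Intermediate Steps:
o = 18 (o = -2 + 20 = 18)
L(N) = 0
(L(0) + o)*(-3) = (0 + 18)*(-3) = 18*(-3) = -54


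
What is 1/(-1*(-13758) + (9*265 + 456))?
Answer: 1/16599 ≈ 6.0245e-5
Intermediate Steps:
1/(-1*(-13758) + (9*265 + 456)) = 1/(13758 + (2385 + 456)) = 1/(13758 + 2841) = 1/16599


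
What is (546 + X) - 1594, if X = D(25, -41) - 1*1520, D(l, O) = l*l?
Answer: -1943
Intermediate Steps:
D(l, O) = l**2
X = -895 (X = 25**2 - 1*1520 = 625 - 1520 = -895)
(546 + X) - 1594 = (546 - 895) - 1594 = -349 - 1594 = -1943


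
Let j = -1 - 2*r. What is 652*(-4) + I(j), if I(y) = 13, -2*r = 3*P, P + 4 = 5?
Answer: -2595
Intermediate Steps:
P = 1 (P = -4 + 5 = 1)
r = -3/2 ≈ -1.5000
j = 2 (j = -1 - 2*(-3/2) = -1 + 3 = 2)
652*(-4) + I(j) = 652*(-4) + 13 = -2608 + 13 = -2595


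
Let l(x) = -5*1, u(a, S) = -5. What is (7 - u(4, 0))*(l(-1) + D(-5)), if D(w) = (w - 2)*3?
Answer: -312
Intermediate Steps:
l(x) = -5
D(w) = -6 + 3*w (D(w) = (-2 + w)*3 = -6 + 3*w)
(7 - u(4, 0))*(l(-1) + D(-5)) = (7 - 1*(-5))*(-5 + (-6 + 3*(-5))) = (7 + 5)*(-5 + (-6 - 15)) = 12*(-5 - 21) = 12*(-26) = -312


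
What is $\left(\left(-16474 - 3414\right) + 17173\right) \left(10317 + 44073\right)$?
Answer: $-147668850$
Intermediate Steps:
$\left(\left(-16474 - 3414\right) + 17173\right) \left(10317 + 44073\right) = \left(\left(-16474 - 3414\right) + 17173\right) 54390 = \left(-19888 + 17173\right) 54390 = \left(-2715\right) 54390 = -147668850$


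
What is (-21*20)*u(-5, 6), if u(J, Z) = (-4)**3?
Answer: 26880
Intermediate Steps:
u(J, Z) = -64
(-21*20)*u(-5, 6) = -21*20*(-64) = -420*(-64) = 26880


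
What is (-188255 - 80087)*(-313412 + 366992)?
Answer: -14377764360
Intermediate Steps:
(-188255 - 80087)*(-313412 + 366992) = -268342*53580 = -14377764360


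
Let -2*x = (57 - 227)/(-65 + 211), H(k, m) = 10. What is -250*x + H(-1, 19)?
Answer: -9895/73 ≈ -135.55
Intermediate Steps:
x = 85/146 (x = -(57 - 227)/(2*(-65 + 211)) = -(-85)/146 = -1/2*(-85/73) = 85/146 ≈ 0.58219)
-250*x + H(-1, 19) = -250*85/146 + 10 = -10625/73 + 10 = -9895/73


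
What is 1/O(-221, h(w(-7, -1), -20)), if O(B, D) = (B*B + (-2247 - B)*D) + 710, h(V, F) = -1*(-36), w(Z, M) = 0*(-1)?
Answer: -1/23385 ≈ -4.2762e-5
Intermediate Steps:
w(Z, M) = 0
h(V, F) = 36
O(B, D) = 710 + B**2 + D*(-2247 - B) (O(B, D) = (B**2 + D*(-2247 - B)) + 710 = 710 + B**2 + D*(-2247 - B))
1/O(-221, h(w(-7, -1), -20)) = 1/(710 + (-221)**2 - 2247*36 - 1*(-221)*36) = 1/(710 + 48841 - 80892 + 7956) = 1/(-23385) = -1/23385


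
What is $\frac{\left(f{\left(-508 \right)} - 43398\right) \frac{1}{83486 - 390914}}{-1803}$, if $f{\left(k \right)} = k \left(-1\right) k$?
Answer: $- \frac{150731}{277146342} \approx -0.00054387$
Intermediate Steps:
$f{\left(k \right)} = - k^{2}$ ($f{\left(k \right)} = - k k = - k^{2}$)
$\frac{\left(f{\left(-508 \right)} - 43398\right) \frac{1}{83486 - 390914}}{-1803} = \frac{\left(- \left(-508\right)^{2} - 43398\right) \frac{1}{83486 - 390914}}{-1803} = \frac{\left(-1\right) 258064 - 43398}{-307428} \left(- \frac{1}{1803}\right) = \left(-258064 - 43398\right) \left(- \frac{1}{307428}\right) \left(- \frac{1}{1803}\right) = \left(-301462\right) \left(- \frac{1}{307428}\right) \left(- \frac{1}{1803}\right) = \frac{150731}{153714} \left(- \frac{1}{1803}\right) = - \frac{150731}{277146342}$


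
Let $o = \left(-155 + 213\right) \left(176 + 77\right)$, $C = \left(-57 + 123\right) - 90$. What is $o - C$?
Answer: $14698$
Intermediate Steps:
$C = -24$ ($C = 66 - 90 = -24$)
$o = 14674$ ($o = 58 \cdot 253 = 14674$)
$o - C = 14674 - -24 = 14674 + 24 = 14698$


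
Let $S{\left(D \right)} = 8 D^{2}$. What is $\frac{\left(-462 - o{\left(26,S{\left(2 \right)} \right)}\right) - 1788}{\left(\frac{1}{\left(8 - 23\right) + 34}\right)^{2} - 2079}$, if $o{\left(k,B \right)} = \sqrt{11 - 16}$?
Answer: $\frac{406125}{375259} + \frac{361 i \sqrt{5}}{750518} \approx 1.0823 + 0.0010756 i$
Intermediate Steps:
$o{\left(k,B \right)} = i \sqrt{5}$ ($o{\left(k,B \right)} = \sqrt{-5} = i \sqrt{5}$)
$\frac{\left(-462 - o{\left(26,S{\left(2 \right)} \right)}\right) - 1788}{\left(\frac{1}{\left(8 - 23\right) + 34}\right)^{2} - 2079} = \frac{\left(-462 - i \sqrt{5}\right) - 1788}{\left(\frac{1}{\left(8 - 23\right) + 34}\right)^{2} - 2079} = \frac{-2250 - i \sqrt{5}}{\left(\frac{1}{-15 + 34}\right)^{2} - 2079} = \frac{-2250 - i \sqrt{5}}{\left(\frac{1}{19}\right)^{2} - 2079} = \frac{-2250 - i \sqrt{5}}{\frac{1}{361} - 2079} = \frac{-2250 - i \sqrt{5}}{- \frac{750518}{361}} = \left(-2250 - i \sqrt{5}\right) \left(- \frac{361}{750518}\right) = \frac{406125}{375259} + \frac{361 i \sqrt{5}}{750518}$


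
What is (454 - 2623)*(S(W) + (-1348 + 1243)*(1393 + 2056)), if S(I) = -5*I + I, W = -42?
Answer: 785128113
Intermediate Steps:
S(I) = -4*I
(454 - 2623)*(S(W) + (-1348 + 1243)*(1393 + 2056)) = (454 - 2623)*(-4*(-42) + (-1348 + 1243)*(1393 + 2056)) = -2169*(168 - 105*3449) = -2169*(168 - 362145) = -2169*(-361977) = 785128113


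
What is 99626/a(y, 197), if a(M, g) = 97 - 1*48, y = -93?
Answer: 99626/49 ≈ 2033.2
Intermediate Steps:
a(M, g) = 49 (a(M, g) = 97 - 48 = 49)
99626/a(y, 197) = 99626/49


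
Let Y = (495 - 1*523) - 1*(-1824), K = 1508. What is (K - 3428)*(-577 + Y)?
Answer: -2340480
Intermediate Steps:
Y = 1796 (Y = (495 - 523) + 1824 = -28 + 1824 = 1796)
(K - 3428)*(-577 + Y) = (1508 - 3428)*(-577 + 1796) = -1920*1219 = -2340480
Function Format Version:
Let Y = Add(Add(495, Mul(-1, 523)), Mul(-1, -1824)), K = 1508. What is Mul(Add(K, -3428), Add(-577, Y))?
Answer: -2340480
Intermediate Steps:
Y = 1796 (Y = Add(Add(495, -523), 1824) = Add(-28, 1824) = 1796)
Mul(Add(K, -3428), Add(-577, Y)) = Mul(Add(1508, -3428), Add(-577, 1796)) = Mul(-1920, 1219) = -2340480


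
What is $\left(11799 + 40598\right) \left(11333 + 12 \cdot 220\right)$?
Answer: $732143281$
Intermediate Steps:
$\left(11799 + 40598\right) \left(11333 + 12 \cdot 220\right) = 52397 \left(11333 + 2640\right) = 52397 \cdot 13973 = 732143281$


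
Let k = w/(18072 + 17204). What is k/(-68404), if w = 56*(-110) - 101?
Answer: 6261/2413019504 ≈ 2.5947e-6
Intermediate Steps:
w = -6261 (w = -6160 - 101 = -6261)
k = -6261/35276 (k = -6261/(18072 + 17204) = -6261/35276 ≈ -0.17749)
k/(-68404) = -6261/35276/(-68404) = -6261/35276*(-1/68404) = 6261/2413019504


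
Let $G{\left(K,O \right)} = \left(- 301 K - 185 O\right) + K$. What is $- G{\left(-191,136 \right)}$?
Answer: $-32140$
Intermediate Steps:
$G{\left(K,O \right)} = - 300 K - 185 O$
$- G{\left(-191,136 \right)} = - (\left(-300\right) \left(-191\right) - 25160) = - (57300 - 25160) = \left(-1\right) 32140 = -32140$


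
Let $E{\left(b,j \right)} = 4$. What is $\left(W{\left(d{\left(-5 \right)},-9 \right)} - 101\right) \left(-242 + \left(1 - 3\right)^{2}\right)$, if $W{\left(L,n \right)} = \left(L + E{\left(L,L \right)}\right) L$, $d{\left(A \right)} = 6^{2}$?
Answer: $-318682$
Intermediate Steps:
$d{\left(A \right)} = 36$
$W{\left(L,n \right)} = L \left(4 + L\right)$ ($W{\left(L,n \right)} = \left(L + 4\right) L = \left(4 + L\right) L = L \left(4 + L\right)$)
$\left(W{\left(d{\left(-5 \right)},-9 \right)} - 101\right) \left(-242 + \left(1 - 3\right)^{2}\right) = \left(36 \left(4 + 36\right) - 101\right) \left(-242 + \left(1 - 3\right)^{2}\right) = \left(36 \cdot 40 - 101\right) \left(-242 + \left(-2\right)^{2}\right) = \left(1440 - 101\right) \left(-242 + 4\right) = 1339 \left(-238\right) = -318682$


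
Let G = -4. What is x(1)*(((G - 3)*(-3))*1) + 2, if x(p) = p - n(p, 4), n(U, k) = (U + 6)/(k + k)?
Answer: 37/8 ≈ 4.6250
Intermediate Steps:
n(U, k) = (6 + U)/(2*k) (n(U, k) = (6 + U)/((2*k)) = (6 + U)*(1/(2*k)) = (6 + U)/(2*k))
x(p) = -3/4 + 7*p/8 (x(p) = p - (6 + p)/(2*4) = p - (3/4 + p/8) = p + (-3/4 - p/8) = -3/4 + 7*p/8)
x(1)*(((G - 3)*(-3))*1) + 2 = (-3/4 + (7/8)*1)*(((-4 - 3)*(-3))*1) + 2 = (-3/4 + 7/8)*(-7*(-3)*1) + 2 = (21*1)/8 + 2 = (1/8)*21 + 2 = 21/8 + 2 = 37/8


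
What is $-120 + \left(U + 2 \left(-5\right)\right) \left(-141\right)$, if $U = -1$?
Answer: $1431$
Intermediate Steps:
$-120 + \left(U + 2 \left(-5\right)\right) \left(-141\right) = -120 + \left(-1 + 2 \left(-5\right)\right) \left(-141\right) = -120 + \left(-1 - 10\right) \left(-141\right) = -120 - -1551 = -120 + 1551 = 1431$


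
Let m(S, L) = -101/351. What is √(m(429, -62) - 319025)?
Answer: 2*I*√1091784291/117 ≈ 564.82*I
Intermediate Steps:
m(S, L) = -101/351 (m(S, L) = -101*1/351 = -101/351)
√(m(429, -62) - 319025) = √(-101/351 - 319025) = √(-111977876/351) = 2*I*√1091784291/117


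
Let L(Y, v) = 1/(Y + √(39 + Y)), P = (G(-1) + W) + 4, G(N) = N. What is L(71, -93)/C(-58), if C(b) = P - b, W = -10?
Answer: 71/251481 - √110/251481 ≈ 0.00024062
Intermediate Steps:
P = -7 (P = (-1 - 10) + 4 = -11 + 4 = -7)
C(b) = -7 - b
L(71, -93)/C(-58) = 1/((71 + √(39 + 71))*(-7 - 1*(-58))) = 1/((71 + √110)*(-7 + 58)) = 1/((71 + √110)*51) = (1/51)/(71 + √110) = 1/(51*(71 + √110))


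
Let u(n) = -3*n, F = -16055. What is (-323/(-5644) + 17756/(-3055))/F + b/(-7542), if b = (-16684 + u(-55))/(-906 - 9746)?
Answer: 49982644158737/327052371565927800 ≈ 0.00015283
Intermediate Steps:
b = 16519/10652 (b = (-16684 - 3*(-55))/(-906 - 9746) = (-16684 + 165)/(-10652) = -16519*(-1/10652) = 16519/10652 ≈ 1.5508)
(-323/(-5644) + 17756/(-3055))/F + b/(-7542) = (-323/(-5644) + 17756/(-3055))/(-16055) + (16519/10652)/(-7542) = (-323*(-1/5644) + 17756*(-1/3055))*(-1/16055) + (16519/10652)*(-1/7542) = (19/332 - 17756/3055)*(-1/16055) - 16519/80337384 = -5836947/1014260*(-1/16055) - 16519/80337384 = 5836947/16283944300 - 16519/80337384 = 49982644158737/327052371565927800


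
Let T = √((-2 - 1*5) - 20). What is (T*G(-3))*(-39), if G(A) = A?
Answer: 351*I*√3 ≈ 607.95*I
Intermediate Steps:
T = 3*I*√3 (T = √((-2 - 5) - 20) = √(-7 - 20) = √(-27) = 3*I*√3 ≈ 5.1962*I)
(T*G(-3))*(-39) = ((3*I*√3)*(-3))*(-39) = -9*I*√3*(-39) = 351*I*√3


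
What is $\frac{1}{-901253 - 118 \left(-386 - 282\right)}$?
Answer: $- \frac{1}{822429} \approx -1.2159 \cdot 10^{-6}$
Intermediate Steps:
$\frac{1}{-901253 - 118 \left(-386 - 282\right)} = \frac{1}{-901253 - -78824} = \frac{1}{-901253 + 78824} = \frac{1}{-822429} = - \frac{1}{822429}$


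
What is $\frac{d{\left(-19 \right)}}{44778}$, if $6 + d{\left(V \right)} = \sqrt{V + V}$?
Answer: $- \frac{1}{7463} + \frac{i \sqrt{38}}{44778} \approx -0.00013399 + 0.00013767 i$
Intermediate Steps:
$d{\left(V \right)} = -6 + \sqrt{2} \sqrt{V}$ ($d{\left(V \right)} = -6 + \sqrt{V + V} = -6 + \sqrt{2 V} = -6 + \sqrt{2} \sqrt{V}$)
$\frac{d{\left(-19 \right)}}{44778} = \frac{-6 + \sqrt{2} \sqrt{-19}}{44778} = \left(-6 + \sqrt{2} i \sqrt{19}\right) \frac{1}{44778} = \left(-6 + i \sqrt{38}\right) \frac{1}{44778} = - \frac{1}{7463} + \frac{i \sqrt{38}}{44778}$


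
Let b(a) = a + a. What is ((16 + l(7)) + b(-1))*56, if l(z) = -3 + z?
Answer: 1008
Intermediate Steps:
b(a) = 2*a
((16 + l(7)) + b(-1))*56 = ((16 + (-3 + 7)) + 2*(-1))*56 = ((16 + 4) - 2)*56 = (20 - 2)*56 = 18*56 = 1008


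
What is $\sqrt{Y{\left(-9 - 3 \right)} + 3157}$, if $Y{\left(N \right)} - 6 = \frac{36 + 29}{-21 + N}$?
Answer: $\frac{\sqrt{3442362}}{33} \approx 56.223$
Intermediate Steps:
$Y{\left(N \right)} = 6 + \frac{65}{-21 + N}$ ($Y{\left(N \right)} = 6 + \frac{36 + 29}{-21 + N} = 6 + \frac{65}{-21 + N}$)
$\sqrt{Y{\left(-9 - 3 \right)} + 3157} = \sqrt{\frac{-61 + 6 \left(-9 - 3\right)}{-21 - 12} + 3157} = \sqrt{\frac{-61 + 6 \left(-12\right)}{-21 - 12} + 3157} = \sqrt{\frac{-61 - 72}{-33} + 3157} = \sqrt{\left(- \frac{1}{33}\right) \left(-133\right) + 3157} = \sqrt{\frac{133}{33} + 3157} = \sqrt{\frac{104314}{33}} = \frac{\sqrt{3442362}}{33}$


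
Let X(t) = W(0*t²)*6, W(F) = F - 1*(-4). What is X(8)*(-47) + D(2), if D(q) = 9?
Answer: -1119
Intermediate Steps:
W(F) = 4 + F (W(F) = F + 4 = 4 + F)
X(t) = 24 (X(t) = (4 + 0*t²)*6 = (4 + 0)*6 = 4*6 = 24)
X(8)*(-47) + D(2) = 24*(-47) + 9 = -1128 + 9 = -1119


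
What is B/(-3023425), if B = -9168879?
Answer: 9168879/3023425 ≈ 3.0326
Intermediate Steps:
B/(-3023425) = -9168879/(-3023425) = -9168879*(-1/3023425) = 9168879/3023425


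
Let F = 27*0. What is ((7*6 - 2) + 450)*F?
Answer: 0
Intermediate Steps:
F = 0
((7*6 - 2) + 450)*F = ((7*6 - 2) + 450)*0 = ((42 - 2) + 450)*0 = (40 + 450)*0 = 490*0 = 0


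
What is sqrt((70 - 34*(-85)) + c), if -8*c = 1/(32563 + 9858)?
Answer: sqrt(85226273088918)/169684 ≈ 54.406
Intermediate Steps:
c = -1/339368 (c = -1/(8*(32563 + 9858)) = -1/8/42421 = -1/8*1/42421 = -1/339368 ≈ -2.9467e-6)
sqrt((70 - 34*(-85)) + c) = sqrt((70 - 34*(-85)) - 1/339368) = sqrt((70 + 2890) - 1/339368) = sqrt(2960 - 1/339368) = sqrt(1004529279/339368) = sqrt(85226273088918)/169684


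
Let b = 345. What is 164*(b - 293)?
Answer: 8528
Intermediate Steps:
164*(b - 293) = 164*(345 - 293) = 164*52 = 8528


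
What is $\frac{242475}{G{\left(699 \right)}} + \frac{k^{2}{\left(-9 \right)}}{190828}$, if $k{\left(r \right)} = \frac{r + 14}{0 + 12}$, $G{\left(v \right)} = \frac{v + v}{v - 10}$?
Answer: $\frac{765137575150625}{6402661056} \approx 1.195 \cdot 10^{5}$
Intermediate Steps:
$G{\left(v \right)} = \frac{2 v}{-10 + v}$
$k{\left(r \right)} = \frac{7}{6} + \frac{r}{12}$ ($k{\left(r \right)} = \frac{14 + r}{12} = \left(14 + r\right) \frac{1}{12} = \frac{7}{6} + \frac{r}{12}$)
$\frac{242475}{G{\left(699 \right)}} + \frac{k^{2}{\left(-9 \right)}}{190828} = \frac{242475}{2 \cdot 699 \frac{1}{-10 + 699}} + \frac{\left(\frac{7}{6} + \frac{1}{12} \left(-9\right)\right)^{2}}{190828} = \frac{242475}{2 \cdot 699 \cdot \frac{1}{689}} + \left(\frac{7}{6} - \frac{3}{4}\right)^{2} \cdot \frac{1}{190828} = \frac{242475}{2 \cdot 699 \cdot \frac{1}{689}} + \left(\frac{5}{12}\right)^{2} \cdot \frac{1}{190828} = \frac{242475}{\frac{1398}{689}} + \frac{25}{144} \cdot \frac{1}{190828} = 242475 \cdot \frac{689}{1398} + \frac{25}{27479232} = \frac{55688425}{466} + \frac{25}{27479232} = \frac{765137575150625}{6402661056}$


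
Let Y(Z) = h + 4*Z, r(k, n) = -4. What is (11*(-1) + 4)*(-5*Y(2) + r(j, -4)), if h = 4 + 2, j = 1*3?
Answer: 518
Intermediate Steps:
j = 3
h = 6
Y(Z) = 6 + 4*Z
(11*(-1) + 4)*(-5*Y(2) + r(j, -4)) = (11*(-1) + 4)*(-5*(6 + 4*2) - 4) = (-11 + 4)*(-5*(6 + 8) - 4) = -7*(-5*14 - 4) = -7*(-70 - 4) = -7*(-74) = 518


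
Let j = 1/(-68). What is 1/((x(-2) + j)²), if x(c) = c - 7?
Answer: 4624/375769 ≈ 0.012305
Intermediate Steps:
j = -1/68 ≈ -0.014706
x(c) = -7 + c
1/((x(-2) + j)²) = 1/(((-7 - 2) - 1/68)²) = 1/((-9 - 1/68)²) = 1/((-613/68)²) = 1/(375769/4624) = 4624/375769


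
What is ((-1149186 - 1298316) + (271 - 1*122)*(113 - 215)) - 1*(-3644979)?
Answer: 1182279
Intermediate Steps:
((-1149186 - 1298316) + (271 - 1*122)*(113 - 215)) - 1*(-3644979) = (-2447502 + (271 - 122)*(-102)) + 3644979 = (-2447502 + 149*(-102)) + 3644979 = (-2447502 - 15198) + 3644979 = -2462700 + 3644979 = 1182279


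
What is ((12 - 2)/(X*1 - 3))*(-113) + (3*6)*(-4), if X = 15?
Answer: -997/6 ≈ -166.17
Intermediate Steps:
((12 - 2)/(X*1 - 3))*(-113) + (3*6)*(-4) = ((12 - 2)/(15*1 - 3))*(-113) + (3*6)*(-4) = (10/(15 - 3))*(-113) + 18*(-4) = (10/12)*(-113) - 72 = (10*(1/12))*(-113) - 72 = (5/6)*(-113) - 72 = -565/6 - 72 = -997/6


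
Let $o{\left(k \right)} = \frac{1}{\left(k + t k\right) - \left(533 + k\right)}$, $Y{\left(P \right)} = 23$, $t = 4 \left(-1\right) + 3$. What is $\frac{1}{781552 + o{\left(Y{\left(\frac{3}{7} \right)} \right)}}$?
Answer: $\frac{556}{434542911} \approx 1.2795 \cdot 10^{-6}$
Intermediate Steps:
$t = -1$ ($t = -4 + 3 = -1$)
$o{\left(k \right)} = \frac{1}{-533 - k}$ ($o{\left(k \right)} = \frac{1}{\left(k - k\right) - \left(533 + k\right)} = \frac{1}{0 - \left(533 + k\right)} = \frac{1}{-533 - k}$)
$\frac{1}{781552 + o{\left(Y{\left(\frac{3}{7} \right)} \right)}} = \frac{1}{781552 + \frac{1}{-533 - 23}} = \frac{1}{781552 + \frac{1}{-556}} = \frac{1}{781552 - \frac{1}{556}} = \frac{1}{\frac{434542911}{556}} = \frac{556}{434542911}$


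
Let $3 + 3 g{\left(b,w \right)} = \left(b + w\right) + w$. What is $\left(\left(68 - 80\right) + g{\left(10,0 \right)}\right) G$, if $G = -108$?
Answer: $1044$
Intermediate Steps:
$g{\left(b,w \right)} = -1 + \frac{b}{3} + \frac{2 w}{3}$ ($g{\left(b,w \right)} = -1 + \frac{\left(b + w\right) + w}{3} = -1 + \frac{b + 2 w}{3} = -1 + \left(\frac{b}{3} + \frac{2 w}{3}\right) = -1 + \frac{b}{3} + \frac{2 w}{3}$)
$\left(\left(68 - 80\right) + g{\left(10,0 \right)}\right) G = \left(\left(68 - 80\right) + \left(-1 + \frac{1}{3} \cdot 10 + \frac{2}{3} \cdot 0\right)\right) \left(-108\right) = \left(\left(68 - 80\right) + \left(-1 + \frac{10}{3} + 0\right)\right) \left(-108\right) = \left(-12 + \frac{7}{3}\right) \left(-108\right) = \left(- \frac{29}{3}\right) \left(-108\right) = 1044$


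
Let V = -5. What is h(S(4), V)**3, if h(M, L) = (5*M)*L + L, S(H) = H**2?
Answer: -66430125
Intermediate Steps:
h(M, L) = L + 5*L*M (h(M, L) = 5*L*M + L = L + 5*L*M)
h(S(4), V)**3 = (-5*(1 + 5*4**2))**3 = (-5*(1 + 5*16))**3 = (-5*(1 + 80))**3 = (-5*81)**3 = (-405)**3 = -66430125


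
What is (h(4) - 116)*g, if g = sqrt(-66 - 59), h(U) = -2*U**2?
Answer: -740*I*sqrt(5) ≈ -1654.7*I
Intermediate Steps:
g = 5*I*sqrt(5) (g = sqrt(-125) = 5*I*sqrt(5) ≈ 11.18*I)
(h(4) - 116)*g = (-2*4**2 - 116)*(5*I*sqrt(5)) = (-2*16 - 116)*(5*I*sqrt(5)) = (-32 - 116)*(5*I*sqrt(5)) = -740*I*sqrt(5)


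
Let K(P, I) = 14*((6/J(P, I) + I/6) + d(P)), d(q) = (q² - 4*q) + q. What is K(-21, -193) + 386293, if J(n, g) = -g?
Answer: 227488580/579 ≈ 3.9290e+5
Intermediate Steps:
d(q) = q² - 3*q
K(P, I) = -84/I + 7*I/3 + 14*P*(-3 + P) (K(P, I) = 14*((6/((-I)) + I/6) + P*(-3 + P)) = 14*((6*(-1/I) + I*(⅙)) + P*(-3 + P)) = 14*((-6/I + I/6) + P*(-3 + P)) = 14*(-6/I + I/6 + P*(-3 + P)) = -84/I + 7*I/3 + 14*P*(-3 + P))
K(-21, -193) + 386293 = (7/3)*(-36 - 193*(-193 + 6*(-21)*(-3 - 21)))/(-193) + 386293 = (7/3)*(-1/193)*(-36 - 193*(-193 + 6*(-21)*(-24))) + 386293 = (7/3)*(-1/193)*(-36 - 193*(-193 + 3024)) + 386293 = (7/3)*(-1/193)*(-36 - 193*2831) + 386293 = (7/3)*(-1/193)*(-36 - 546383) + 386293 = (7/3)*(-1/193)*(-546419) + 386293 = 3824933/579 + 386293 = 227488580/579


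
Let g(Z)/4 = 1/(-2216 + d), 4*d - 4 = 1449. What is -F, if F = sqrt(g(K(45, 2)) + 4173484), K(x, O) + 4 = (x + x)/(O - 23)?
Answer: -6*sqrt(6367220330783)/7411 ≈ -2042.9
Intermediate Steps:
d = 1453/4 (d = 1 + (1/4)*1449 = 1 + 1449/4 = 1453/4 ≈ 363.25)
K(x, O) = -4 + 2*x/(-23 + O) (K(x, O) = -4 + (x + x)/(O - 23) = -4 + (2*x)/(-23 + O) = -4 + 2*x/(-23 + O))
g(Z) = -16/7411 (g(Z) = 4/(-2216 + 1453/4) = 4/(-7411/4) = 4*(-4/7411) = -16/7411)
F = 6*sqrt(6367220330783)/7411 (F = sqrt(-16/7411 + 4173484) = sqrt(30929689908/7411) = 6*sqrt(6367220330783)/7411 ≈ 2042.9)
-F = -6*sqrt(6367220330783)/7411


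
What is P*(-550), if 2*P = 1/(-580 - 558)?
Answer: 275/1138 ≈ 0.24165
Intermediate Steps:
P = -1/2276 (P = 1/(2*(-580 - 558)) = (½)/(-1138) = (½)*(-1/1138) = -1/2276 ≈ -0.00043937)
P*(-550) = -1/2276*(-550) = 275/1138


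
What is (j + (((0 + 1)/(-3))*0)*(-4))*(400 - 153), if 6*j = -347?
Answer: -85709/6 ≈ -14285.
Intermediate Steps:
j = -347/6 (j = (⅙)*(-347) = -347/6 ≈ -57.833)
(j + (((0 + 1)/(-3))*0)*(-4))*(400 - 153) = (-347/6 + (((0 + 1)/(-3))*0)*(-4))*(400 - 153) = (-347/6 + ((1*(-⅓))*0)*(-4))*247 = (-347/6 - ⅓*0*(-4))*247 = (-347/6 + 0*(-4))*247 = (-347/6 + 0)*247 = -347/6*247 = -85709/6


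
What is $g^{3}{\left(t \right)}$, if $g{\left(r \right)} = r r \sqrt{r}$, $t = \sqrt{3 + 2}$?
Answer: $125 \cdot 5^{\frac{3}{4}} \approx 417.96$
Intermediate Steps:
$t = \sqrt{5} \approx 2.2361$
$g{\left(r \right)} = r^{\frac{5}{2}}$ ($g{\left(r \right)} = r^{2} \sqrt{r} = r^{\frac{5}{2}}$)
$g^{3}{\left(t \right)} = \left(\left(\sqrt{5}\right)^{\frac{5}{2}}\right)^{3} = \left(5 \sqrt[4]{5}\right)^{3} = 125 \cdot 5^{\frac{3}{4}}$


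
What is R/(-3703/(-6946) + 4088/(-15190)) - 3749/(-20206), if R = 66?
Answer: 437303693569/1747839206 ≈ 250.20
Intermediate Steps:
R/(-3703/(-6946) + 4088/(-15190)) - 3749/(-20206) = 66/(-3703/(-6946) + 4088/(-15190)) - 3749/(-20206) = 66/(-3703*(-1/6946) + 4088*(-1/15190)) - 3749*(-1/20206) = 66/(161/302 - 292/1085) + 3749/20206 = 66/(86501/327670) + 3749/20206 = 66*(327670/86501) + 3749/20206 = 21626220/86501 + 3749/20206 = 437303693569/1747839206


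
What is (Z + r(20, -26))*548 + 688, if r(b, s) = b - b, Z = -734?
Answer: -401544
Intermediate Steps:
r(b, s) = 0
(Z + r(20, -26))*548 + 688 = (-734 + 0)*548 + 688 = -734*548 + 688 = -402232 + 688 = -401544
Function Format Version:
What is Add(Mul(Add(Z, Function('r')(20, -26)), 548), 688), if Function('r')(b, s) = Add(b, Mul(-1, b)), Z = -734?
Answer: -401544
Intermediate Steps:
Function('r')(b, s) = 0
Add(Mul(Add(Z, Function('r')(20, -26)), 548), 688) = Add(Mul(Add(-734, 0), 548), 688) = Add(Mul(-734, 548), 688) = Add(-402232, 688) = -401544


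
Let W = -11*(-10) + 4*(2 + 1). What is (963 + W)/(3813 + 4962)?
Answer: 217/1755 ≈ 0.12365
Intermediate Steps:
W = 122 (W = 110 + 4*3 = 110 + 12 = 122)
(963 + W)/(3813 + 4962) = (963 + 122)/(3813 + 4962) = 1085/8775 = 1085*(1/8775) = 217/1755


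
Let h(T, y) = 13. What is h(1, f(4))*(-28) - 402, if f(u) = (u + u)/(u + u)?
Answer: -766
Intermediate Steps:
f(u) = 1 (f(u) = (2*u)/((2*u)) = (2*u)*(1/(2*u)) = 1)
h(1, f(4))*(-28) - 402 = 13*(-28) - 402 = -364 - 402 = -766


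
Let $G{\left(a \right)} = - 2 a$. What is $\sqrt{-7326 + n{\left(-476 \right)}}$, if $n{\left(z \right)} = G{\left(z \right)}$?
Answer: $i \sqrt{6374} \approx 79.837 i$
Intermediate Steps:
$n{\left(z \right)} = - 2 z$
$\sqrt{-7326 + n{\left(-476 \right)}} = \sqrt{-7326 - -952} = \sqrt{-7326 + 952} = \sqrt{-6374} = i \sqrt{6374}$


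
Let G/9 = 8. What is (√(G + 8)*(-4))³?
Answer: -20480*√5 ≈ -45795.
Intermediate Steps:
G = 72 (G = 9*8 = 72)
(√(G + 8)*(-4))³ = (√(72 + 8)*(-4))³ = (√80*(-4))³ = ((4*√5)*(-4))³ = (-16*√5)³ = -20480*√5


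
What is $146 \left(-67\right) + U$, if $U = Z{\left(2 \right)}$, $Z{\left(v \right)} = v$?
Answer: $-9780$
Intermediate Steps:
$U = 2$
$146 \left(-67\right) + U = 146 \left(-67\right) + 2 = -9782 + 2 = -9780$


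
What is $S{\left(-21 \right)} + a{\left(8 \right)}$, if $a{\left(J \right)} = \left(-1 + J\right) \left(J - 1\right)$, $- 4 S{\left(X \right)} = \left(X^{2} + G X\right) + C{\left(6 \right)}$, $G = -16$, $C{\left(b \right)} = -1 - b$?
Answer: $- \frac{287}{2} \approx -143.5$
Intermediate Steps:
$S{\left(X \right)} = \frac{7}{4} + 4 X - \frac{X^{2}}{4}$ ($S{\left(X \right)} = - \frac{\left(X^{2} - 16 X\right) - 7}{4} = - \frac{-7 + X^{2} - 16 X}{4} = \frac{7}{4} + 4 X - \frac{X^{2}}{4}$)
$a{\left(J \right)} = \left(-1 + J\right)^{2}$ ($a{\left(J \right)} = \left(-1 + J\right) \left(-1 + J\right) = \left(-1 + J\right)^{2}$)
$S{\left(-21 \right)} + a{\left(8 \right)} = \left(\frac{7}{4} + 4 \left(-21\right) - \frac{\left(-21\right)^{2}}{4}\right) + \left(-1 + 8\right)^{2} = \left(\frac{7}{4} - 84 - \frac{441}{4}\right) + 7^{2} = \left(\frac{7}{4} - 84 - \frac{441}{4}\right) + 49 = - \frac{385}{2} + 49 = - \frac{287}{2}$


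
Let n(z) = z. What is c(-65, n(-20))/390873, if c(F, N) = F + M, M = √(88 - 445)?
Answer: -65/390873 + I*√357/390873 ≈ -0.00016629 + 4.8339e-5*I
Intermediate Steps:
M = I*√357 (M = √(-357) = I*√357 ≈ 18.894*I)
c(F, N) = F + I*√357
c(-65, n(-20))/390873 = (-65 + I*√357)/390873 = (-65 + I*√357)*(1/390873) = -65/390873 + I*√357/390873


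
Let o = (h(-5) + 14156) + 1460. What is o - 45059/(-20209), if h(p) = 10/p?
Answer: 45084055/2887 ≈ 15616.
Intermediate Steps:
o = 15614 (o = (10/(-5) + 14156) + 1460 = (10*(-1/5) + 14156) + 1460 = (-2 + 14156) + 1460 = 14154 + 1460 = 15614)
o - 45059/(-20209) = 15614 - 45059/(-20209) = 15614 - 45059*(-1)/20209 = 15614 - 1*(-6437/2887) = 15614 + 6437/2887 = 45084055/2887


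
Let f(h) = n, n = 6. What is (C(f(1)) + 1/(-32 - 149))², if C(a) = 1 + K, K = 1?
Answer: 130321/32761 ≈ 3.9779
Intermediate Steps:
f(h) = 6
C(a) = 2 (C(a) = 1 + 1 = 2)
(C(f(1)) + 1/(-32 - 149))² = (2 + 1/(-32 - 149))² = (2 + 1/(-181))² = (2 - 1/181)² = (361/181)² = 130321/32761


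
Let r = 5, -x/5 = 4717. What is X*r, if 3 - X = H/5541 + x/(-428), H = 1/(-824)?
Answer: -127276935695/488538888 ≈ -260.53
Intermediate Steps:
x = -23585 (x = -5*4717 = -23585)
H = -1/824 ≈ -0.0012136
X = -25455387139/488538888 (X = 3 - (-1/824/5541 - 23585/(-428)) = 3 - (-1/824*1/5541 - 23585*(-1/428)) = 3 - (-1/4565784 + 23585/428) = 3 - 1*26921003803/488538888 = 3 - 26921003803/488538888 = -25455387139/488538888 ≈ -52.105)
X*r = -25455387139/488538888*5 = -127276935695/488538888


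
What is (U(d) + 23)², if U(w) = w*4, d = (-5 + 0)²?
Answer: 15129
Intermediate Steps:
d = 25 (d = (-5)² = 25)
U(w) = 4*w
(U(d) + 23)² = (4*25 + 23)² = (100 + 23)² = 123² = 15129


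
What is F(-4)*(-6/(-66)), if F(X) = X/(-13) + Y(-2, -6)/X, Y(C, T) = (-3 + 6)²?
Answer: -101/572 ≈ -0.17657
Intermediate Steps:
Y(C, T) = 9 (Y(C, T) = 3² = 9)
F(X) = 9/X - X/13 (F(X) = X/(-13) + 9/X = X*(-1/13) + 9/X = -X/13 + 9/X = 9/X - X/13)
F(-4)*(-6/(-66)) = (9/(-4) - 1/13*(-4))*(-6/(-66)) = (9*(-¼) + 4/13)*(-6*(-1/66)) = (-9/4 + 4/13)*(1/11) = -101/52*1/11 = -101/572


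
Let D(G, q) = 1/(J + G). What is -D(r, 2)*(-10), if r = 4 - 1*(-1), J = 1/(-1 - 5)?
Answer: 60/29 ≈ 2.0690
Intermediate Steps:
J = -⅙ (J = 1/(-6) = -⅙ ≈ -0.16667)
r = 5 (r = 4 + 1 = 5)
D(G, q) = 1/(-⅙ + G)
-D(r, 2)*(-10) = -6/(-1 + 6*5)*(-10) = -6/(-1 + 30)*(-10) = -6/29*(-10) = 60/29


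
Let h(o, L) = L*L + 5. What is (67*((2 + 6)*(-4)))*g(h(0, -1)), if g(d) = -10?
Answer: 21440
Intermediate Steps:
h(o, L) = 5 + L² (h(o, L) = L² + 5 = 5 + L²)
(67*((2 + 6)*(-4)))*g(h(0, -1)) = (67*((2 + 6)*(-4)))*(-10) = (67*(8*(-4)))*(-10) = (67*(-32))*(-10) = -2144*(-10) = 21440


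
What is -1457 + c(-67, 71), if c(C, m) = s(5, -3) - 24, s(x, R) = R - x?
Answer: -1489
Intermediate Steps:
c(C, m) = -32 (c(C, m) = (-3 - 1*5) - 24 = (-3 - 5) - 24 = -8 - 24 = -32)
-1457 + c(-67, 71) = -1457 - 32 = -1489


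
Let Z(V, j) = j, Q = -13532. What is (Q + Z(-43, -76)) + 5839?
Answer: -7769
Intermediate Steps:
(Q + Z(-43, -76)) + 5839 = (-13532 - 76) + 5839 = -13608 + 5839 = -7769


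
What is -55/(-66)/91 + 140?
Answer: 76445/546 ≈ 140.01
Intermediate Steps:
-55/(-66)/91 + 140 = -55*(-1/66)*(1/91) + 140 = (5/6)*(1/91) + 140 = 5/546 + 140 = 76445/546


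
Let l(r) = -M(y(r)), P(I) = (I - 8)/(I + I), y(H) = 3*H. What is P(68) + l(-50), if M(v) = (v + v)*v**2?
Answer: 229500015/34 ≈ 6.7500e+6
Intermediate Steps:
P(I) = (-8 + I)/(2*I) (P(I) = (-8 + I)/((2*I)) = (-8 + I)*(1/(2*I)) = (-8 + I)/(2*I))
M(v) = 2*v**3 (M(v) = (2*v)*v**2 = 2*v**3)
l(r) = -54*r**3 (l(r) = -2*(3*r)**3 = -2*27*r**3 = -54*r**3)
P(68) + l(-50) = (1/2)*(-8 + 68)/68 - 54*(-50)**3 = (1/2)*(1/68)*60 - 54*(-125000) = 15/34 + 6750000 = 229500015/34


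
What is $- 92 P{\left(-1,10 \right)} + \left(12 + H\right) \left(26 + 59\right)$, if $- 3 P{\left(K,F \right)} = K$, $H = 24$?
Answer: $\frac{9088}{3} \approx 3029.3$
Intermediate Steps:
$P{\left(K,F \right)} = - \frac{K}{3}$
$- 92 P{\left(-1,10 \right)} + \left(12 + H\right) \left(26 + 59\right) = - 92 \left(\left(- \frac{1}{3}\right) \left(-1\right)\right) + \left(12 + 24\right) \left(26 + 59\right) = \left(-92\right) \frac{1}{3} + 36 \cdot 85 = - \frac{92}{3} + 3060 = \frac{9088}{3}$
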